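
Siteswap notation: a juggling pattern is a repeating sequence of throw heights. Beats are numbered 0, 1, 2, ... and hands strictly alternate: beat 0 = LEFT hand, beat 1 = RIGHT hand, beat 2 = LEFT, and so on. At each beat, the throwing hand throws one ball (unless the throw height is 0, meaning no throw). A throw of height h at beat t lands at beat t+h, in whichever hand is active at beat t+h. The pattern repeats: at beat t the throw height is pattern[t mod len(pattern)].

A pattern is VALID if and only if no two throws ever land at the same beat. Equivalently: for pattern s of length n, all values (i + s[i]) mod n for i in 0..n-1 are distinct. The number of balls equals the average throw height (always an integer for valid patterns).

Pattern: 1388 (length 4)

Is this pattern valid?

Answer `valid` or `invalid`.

i=0: (i + s[i]) mod n = (0 + 1) mod 4 = 1
i=1: (i + s[i]) mod n = (1 + 3) mod 4 = 0
i=2: (i + s[i]) mod n = (2 + 8) mod 4 = 2
i=3: (i + s[i]) mod n = (3 + 8) mod 4 = 3
Residues: [1, 0, 2, 3], distinct: True

Answer: valid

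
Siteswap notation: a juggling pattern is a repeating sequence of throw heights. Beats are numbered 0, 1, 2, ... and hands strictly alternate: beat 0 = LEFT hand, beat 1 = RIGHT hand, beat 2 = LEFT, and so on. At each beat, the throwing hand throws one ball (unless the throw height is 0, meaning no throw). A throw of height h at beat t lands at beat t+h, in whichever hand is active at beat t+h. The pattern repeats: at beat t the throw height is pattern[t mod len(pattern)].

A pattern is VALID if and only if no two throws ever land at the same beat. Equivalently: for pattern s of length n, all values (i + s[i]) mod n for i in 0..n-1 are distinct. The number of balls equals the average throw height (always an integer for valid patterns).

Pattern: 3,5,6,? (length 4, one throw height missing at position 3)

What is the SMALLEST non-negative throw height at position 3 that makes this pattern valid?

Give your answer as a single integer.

i=0: (0 + 3) mod 4 = 3
i=1: (1 + 5) mod 4 = 2
i=2: (2 + 6) mod 4 = 0
i=3: s[i]=? (unknown)
Known residues: [0, 2, 3]; need a permutation of 0..3, so missing residue r = 1
Need (3 + s) mod 4 = 1; smallest s = (1 - 3) mod 4 = 2

Answer: 2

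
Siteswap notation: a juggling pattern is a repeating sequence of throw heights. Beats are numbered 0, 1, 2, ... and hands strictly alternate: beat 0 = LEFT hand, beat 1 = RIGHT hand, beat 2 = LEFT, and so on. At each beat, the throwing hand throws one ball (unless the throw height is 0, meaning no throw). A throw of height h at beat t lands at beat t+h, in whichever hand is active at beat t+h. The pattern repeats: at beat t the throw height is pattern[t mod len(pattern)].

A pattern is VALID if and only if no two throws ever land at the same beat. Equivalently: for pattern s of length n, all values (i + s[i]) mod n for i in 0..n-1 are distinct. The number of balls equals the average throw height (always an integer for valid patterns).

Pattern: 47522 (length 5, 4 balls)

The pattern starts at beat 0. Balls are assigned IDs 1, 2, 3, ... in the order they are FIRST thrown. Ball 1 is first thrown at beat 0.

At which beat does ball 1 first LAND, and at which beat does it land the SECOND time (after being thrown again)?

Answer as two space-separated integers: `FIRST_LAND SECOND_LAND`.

Beat 0 (L): throw ball1 h=4 -> lands@4:L; in-air after throw: [b1@4:L]
Beat 1 (R): throw ball2 h=7 -> lands@8:L; in-air after throw: [b1@4:L b2@8:L]
Beat 2 (L): throw ball3 h=5 -> lands@7:R; in-air after throw: [b1@4:L b3@7:R b2@8:L]
Beat 3 (R): throw ball4 h=2 -> lands@5:R; in-air after throw: [b1@4:L b4@5:R b3@7:R b2@8:L]
Beat 4 (L): throw ball1 h=2 -> lands@6:L; in-air after throw: [b4@5:R b1@6:L b3@7:R b2@8:L]
Beat 5 (R): throw ball4 h=4 -> lands@9:R; in-air after throw: [b1@6:L b3@7:R b2@8:L b4@9:R]
Beat 6 (L): throw ball1 h=7 -> lands@13:R; in-air after throw: [b3@7:R b2@8:L b4@9:R b1@13:R]
Ball 1: thrown@0 h=4 -> first land @4; rethrown@4 h=2 -> second land @6

Answer: 4 6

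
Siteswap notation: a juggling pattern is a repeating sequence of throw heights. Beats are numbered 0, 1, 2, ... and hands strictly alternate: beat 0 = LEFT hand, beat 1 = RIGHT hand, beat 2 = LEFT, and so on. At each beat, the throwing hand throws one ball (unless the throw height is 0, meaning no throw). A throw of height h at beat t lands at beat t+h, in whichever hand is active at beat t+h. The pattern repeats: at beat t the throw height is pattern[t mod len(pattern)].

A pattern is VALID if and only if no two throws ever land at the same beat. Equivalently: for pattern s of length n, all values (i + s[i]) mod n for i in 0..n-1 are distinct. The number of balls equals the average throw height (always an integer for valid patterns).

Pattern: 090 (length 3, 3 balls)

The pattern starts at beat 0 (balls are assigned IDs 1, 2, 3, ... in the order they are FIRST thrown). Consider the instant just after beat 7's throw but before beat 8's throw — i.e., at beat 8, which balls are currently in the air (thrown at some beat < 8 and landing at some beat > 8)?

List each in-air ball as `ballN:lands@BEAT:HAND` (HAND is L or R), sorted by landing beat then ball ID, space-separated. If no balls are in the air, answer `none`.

Beat 1 (R): throw ball1 h=9 -> lands@10:L; in-air after throw: [b1@10:L]
Beat 4 (L): throw ball2 h=9 -> lands@13:R; in-air after throw: [b1@10:L b2@13:R]
Beat 7 (R): throw ball3 h=9 -> lands@16:L; in-air after throw: [b1@10:L b2@13:R b3@16:L]

Answer: ball1:lands@10:L ball2:lands@13:R ball3:lands@16:L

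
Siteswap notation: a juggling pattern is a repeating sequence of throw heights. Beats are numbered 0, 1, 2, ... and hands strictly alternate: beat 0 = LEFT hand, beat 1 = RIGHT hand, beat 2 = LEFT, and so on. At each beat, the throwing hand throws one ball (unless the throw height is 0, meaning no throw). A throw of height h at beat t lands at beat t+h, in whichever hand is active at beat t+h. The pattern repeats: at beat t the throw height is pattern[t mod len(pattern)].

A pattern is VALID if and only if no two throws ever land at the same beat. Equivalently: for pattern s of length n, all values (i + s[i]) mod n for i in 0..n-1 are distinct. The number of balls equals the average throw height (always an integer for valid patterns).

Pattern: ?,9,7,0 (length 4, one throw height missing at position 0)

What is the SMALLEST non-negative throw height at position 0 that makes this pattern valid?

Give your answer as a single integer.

Answer: 0

Derivation:
i=0: s[i]=? (unknown)
i=1: (1 + 9) mod 4 = 2
i=2: (2 + 7) mod 4 = 1
i=3: (3 + 0) mod 4 = 3
Known residues: [1, 2, 3]; need a permutation of 0..3, so missing residue r = 0
Need (0 + s) mod 4 = 0; smallest s = (0 - 0) mod 4 = 0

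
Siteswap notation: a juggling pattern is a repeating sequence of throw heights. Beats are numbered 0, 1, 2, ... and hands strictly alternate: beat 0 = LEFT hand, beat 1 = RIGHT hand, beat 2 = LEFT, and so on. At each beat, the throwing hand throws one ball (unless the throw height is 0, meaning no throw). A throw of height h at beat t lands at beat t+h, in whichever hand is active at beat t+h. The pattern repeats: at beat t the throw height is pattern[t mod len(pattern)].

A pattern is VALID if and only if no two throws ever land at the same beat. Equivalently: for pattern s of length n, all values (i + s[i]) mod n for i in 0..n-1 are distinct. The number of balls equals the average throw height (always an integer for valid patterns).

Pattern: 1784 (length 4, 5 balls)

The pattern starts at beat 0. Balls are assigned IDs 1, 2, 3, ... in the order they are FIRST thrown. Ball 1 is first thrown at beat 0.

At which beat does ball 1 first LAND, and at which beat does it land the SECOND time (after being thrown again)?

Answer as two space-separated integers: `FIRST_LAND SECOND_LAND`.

Beat 0 (L): throw ball1 h=1 -> lands@1:R; in-air after throw: [b1@1:R]
Beat 1 (R): throw ball1 h=7 -> lands@8:L; in-air after throw: [b1@8:L]
Beat 2 (L): throw ball2 h=8 -> lands@10:L; in-air after throw: [b1@8:L b2@10:L]
Beat 3 (R): throw ball3 h=4 -> lands@7:R; in-air after throw: [b3@7:R b1@8:L b2@10:L]
Beat 4 (L): throw ball4 h=1 -> lands@5:R; in-air after throw: [b4@5:R b3@7:R b1@8:L b2@10:L]
Beat 5 (R): throw ball4 h=7 -> lands@12:L; in-air after throw: [b3@7:R b1@8:L b2@10:L b4@12:L]
Beat 6 (L): throw ball5 h=8 -> lands@14:L; in-air after throw: [b3@7:R b1@8:L b2@10:L b4@12:L b5@14:L]
Beat 7 (R): throw ball3 h=4 -> lands@11:R; in-air after throw: [b1@8:L b2@10:L b3@11:R b4@12:L b5@14:L]
Beat 8 (L): throw ball1 h=1 -> lands@9:R; in-air after throw: [b1@9:R b2@10:L b3@11:R b4@12:L b5@14:L]
Ball 1: thrown@0 h=1 -> first land @1; rethrown@1 h=7 -> second land @8

Answer: 1 8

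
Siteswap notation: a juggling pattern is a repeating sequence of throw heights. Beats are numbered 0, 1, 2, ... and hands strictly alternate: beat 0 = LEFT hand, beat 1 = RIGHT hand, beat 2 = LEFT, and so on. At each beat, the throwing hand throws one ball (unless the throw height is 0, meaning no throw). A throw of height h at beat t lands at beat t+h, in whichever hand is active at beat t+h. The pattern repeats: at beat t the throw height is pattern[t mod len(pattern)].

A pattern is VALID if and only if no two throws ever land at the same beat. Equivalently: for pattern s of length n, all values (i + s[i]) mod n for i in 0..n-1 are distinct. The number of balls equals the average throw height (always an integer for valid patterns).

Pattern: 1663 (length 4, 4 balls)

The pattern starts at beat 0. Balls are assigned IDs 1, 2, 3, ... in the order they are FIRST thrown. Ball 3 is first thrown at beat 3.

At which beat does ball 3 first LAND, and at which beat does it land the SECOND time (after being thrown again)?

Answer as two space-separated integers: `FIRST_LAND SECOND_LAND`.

Answer: 6 12

Derivation:
Beat 0 (L): throw ball1 h=1 -> lands@1:R; in-air after throw: [b1@1:R]
Beat 1 (R): throw ball1 h=6 -> lands@7:R; in-air after throw: [b1@7:R]
Beat 2 (L): throw ball2 h=6 -> lands@8:L; in-air after throw: [b1@7:R b2@8:L]
Beat 3 (R): throw ball3 h=3 -> lands@6:L; in-air after throw: [b3@6:L b1@7:R b2@8:L]
Beat 4 (L): throw ball4 h=1 -> lands@5:R; in-air after throw: [b4@5:R b3@6:L b1@7:R b2@8:L]
Beat 5 (R): throw ball4 h=6 -> lands@11:R; in-air after throw: [b3@6:L b1@7:R b2@8:L b4@11:R]
Beat 6 (L): throw ball3 h=6 -> lands@12:L; in-air after throw: [b1@7:R b2@8:L b4@11:R b3@12:L]
Beat 7 (R): throw ball1 h=3 -> lands@10:L; in-air after throw: [b2@8:L b1@10:L b4@11:R b3@12:L]
Beat 8 (L): throw ball2 h=1 -> lands@9:R; in-air after throw: [b2@9:R b1@10:L b4@11:R b3@12:L]
Beat 9 (R): throw ball2 h=6 -> lands@15:R; in-air after throw: [b1@10:L b4@11:R b3@12:L b2@15:R]
Beat 10 (L): throw ball1 h=6 -> lands@16:L; in-air after throw: [b4@11:R b3@12:L b2@15:R b1@16:L]
Beat 11 (R): throw ball4 h=3 -> lands@14:L; in-air after throw: [b3@12:L b4@14:L b2@15:R b1@16:L]
Beat 12 (L): throw ball3 h=1 -> lands@13:R; in-air after throw: [b3@13:R b4@14:L b2@15:R b1@16:L]
Ball 3: thrown@3 h=3 -> first land @6; rethrown@6 h=6 -> second land @12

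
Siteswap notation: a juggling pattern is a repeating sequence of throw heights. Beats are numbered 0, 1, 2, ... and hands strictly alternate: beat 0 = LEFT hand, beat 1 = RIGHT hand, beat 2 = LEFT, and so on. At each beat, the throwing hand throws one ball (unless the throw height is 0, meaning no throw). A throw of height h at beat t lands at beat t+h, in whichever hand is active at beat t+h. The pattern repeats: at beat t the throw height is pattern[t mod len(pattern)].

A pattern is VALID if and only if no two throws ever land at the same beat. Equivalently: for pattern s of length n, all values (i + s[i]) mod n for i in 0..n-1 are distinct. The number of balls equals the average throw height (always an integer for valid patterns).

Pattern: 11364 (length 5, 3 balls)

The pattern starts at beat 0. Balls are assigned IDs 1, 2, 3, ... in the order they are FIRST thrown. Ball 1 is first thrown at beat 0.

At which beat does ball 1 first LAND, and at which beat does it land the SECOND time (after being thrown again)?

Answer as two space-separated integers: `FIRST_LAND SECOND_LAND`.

Answer: 1 2

Derivation:
Beat 0 (L): throw ball1 h=1 -> lands@1:R; in-air after throw: [b1@1:R]
Beat 1 (R): throw ball1 h=1 -> lands@2:L; in-air after throw: [b1@2:L]
Beat 2 (L): throw ball1 h=3 -> lands@5:R; in-air after throw: [b1@5:R]
Ball 1: thrown@0 h=1 -> first land @1; rethrown@1 h=1 -> second land @2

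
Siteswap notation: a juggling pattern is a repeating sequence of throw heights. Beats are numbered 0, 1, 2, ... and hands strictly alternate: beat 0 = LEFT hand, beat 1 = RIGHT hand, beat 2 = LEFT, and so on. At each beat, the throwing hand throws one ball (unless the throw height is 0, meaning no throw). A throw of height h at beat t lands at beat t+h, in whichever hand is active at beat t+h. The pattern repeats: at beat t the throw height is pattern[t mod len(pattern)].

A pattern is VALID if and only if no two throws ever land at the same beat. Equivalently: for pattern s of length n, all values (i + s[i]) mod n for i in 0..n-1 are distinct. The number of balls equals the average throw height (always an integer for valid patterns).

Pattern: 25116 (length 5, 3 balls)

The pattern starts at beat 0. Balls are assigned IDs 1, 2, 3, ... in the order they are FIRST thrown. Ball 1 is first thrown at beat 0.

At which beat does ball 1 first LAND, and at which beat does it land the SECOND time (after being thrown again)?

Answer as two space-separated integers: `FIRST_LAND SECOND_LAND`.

Answer: 2 3

Derivation:
Beat 0 (L): throw ball1 h=2 -> lands@2:L; in-air after throw: [b1@2:L]
Beat 1 (R): throw ball2 h=5 -> lands@6:L; in-air after throw: [b1@2:L b2@6:L]
Beat 2 (L): throw ball1 h=1 -> lands@3:R; in-air after throw: [b1@3:R b2@6:L]
Beat 3 (R): throw ball1 h=1 -> lands@4:L; in-air after throw: [b1@4:L b2@6:L]
Ball 1: thrown@0 h=2 -> first land @2; rethrown@2 h=1 -> second land @3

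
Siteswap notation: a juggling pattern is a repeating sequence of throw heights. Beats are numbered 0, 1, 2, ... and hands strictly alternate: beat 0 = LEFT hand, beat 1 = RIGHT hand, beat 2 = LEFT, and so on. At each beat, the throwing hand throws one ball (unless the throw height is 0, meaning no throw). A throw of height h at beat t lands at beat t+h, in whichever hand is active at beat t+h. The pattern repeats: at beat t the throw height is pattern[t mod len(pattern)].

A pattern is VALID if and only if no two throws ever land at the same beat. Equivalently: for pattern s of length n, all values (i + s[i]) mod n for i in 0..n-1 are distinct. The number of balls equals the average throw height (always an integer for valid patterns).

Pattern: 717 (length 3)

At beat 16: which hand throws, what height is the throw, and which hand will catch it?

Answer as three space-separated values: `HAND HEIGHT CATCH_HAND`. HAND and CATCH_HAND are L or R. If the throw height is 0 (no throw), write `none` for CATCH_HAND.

Answer: L 1 R

Derivation:
Beat 16: 16 mod 2 = 0, so hand = L
Throw height = pattern[16 mod 3] = pattern[1] = 1
Lands at beat 16+1=17, 17 mod 2 = 1, so catch hand = R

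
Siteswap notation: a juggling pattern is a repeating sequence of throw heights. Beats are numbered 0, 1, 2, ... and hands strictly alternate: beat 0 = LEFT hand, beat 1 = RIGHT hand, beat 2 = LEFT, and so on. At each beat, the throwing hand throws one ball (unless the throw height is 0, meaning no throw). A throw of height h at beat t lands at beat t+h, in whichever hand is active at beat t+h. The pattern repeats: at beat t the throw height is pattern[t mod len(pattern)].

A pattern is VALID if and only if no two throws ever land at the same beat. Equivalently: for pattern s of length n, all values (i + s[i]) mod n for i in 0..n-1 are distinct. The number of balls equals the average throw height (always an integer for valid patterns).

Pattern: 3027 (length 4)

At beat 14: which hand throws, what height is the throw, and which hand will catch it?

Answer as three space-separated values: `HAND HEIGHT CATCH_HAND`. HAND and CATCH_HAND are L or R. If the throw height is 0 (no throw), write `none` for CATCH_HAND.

Beat 14: 14 mod 2 = 0, so hand = L
Throw height = pattern[14 mod 4] = pattern[2] = 2
Lands at beat 14+2=16, 16 mod 2 = 0, so catch hand = L

Answer: L 2 L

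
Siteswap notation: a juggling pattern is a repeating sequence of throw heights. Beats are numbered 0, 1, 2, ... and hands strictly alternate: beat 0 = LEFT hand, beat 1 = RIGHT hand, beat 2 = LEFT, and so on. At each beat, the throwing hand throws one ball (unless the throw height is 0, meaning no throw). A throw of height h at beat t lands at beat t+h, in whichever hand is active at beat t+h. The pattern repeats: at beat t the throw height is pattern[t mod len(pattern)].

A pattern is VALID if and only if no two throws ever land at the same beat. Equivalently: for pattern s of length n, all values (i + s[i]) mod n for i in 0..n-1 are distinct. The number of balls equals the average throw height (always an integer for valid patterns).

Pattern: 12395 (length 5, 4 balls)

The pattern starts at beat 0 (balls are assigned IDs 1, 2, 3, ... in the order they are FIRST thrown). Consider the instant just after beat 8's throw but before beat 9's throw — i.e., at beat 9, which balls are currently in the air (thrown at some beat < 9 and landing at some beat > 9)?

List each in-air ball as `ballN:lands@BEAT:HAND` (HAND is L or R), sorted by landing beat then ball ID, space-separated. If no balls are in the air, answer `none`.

Answer: ball4:lands@10:L ball1:lands@12:L ball2:lands@17:R

Derivation:
Beat 0 (L): throw ball1 h=1 -> lands@1:R; in-air after throw: [b1@1:R]
Beat 1 (R): throw ball1 h=2 -> lands@3:R; in-air after throw: [b1@3:R]
Beat 2 (L): throw ball2 h=3 -> lands@5:R; in-air after throw: [b1@3:R b2@5:R]
Beat 3 (R): throw ball1 h=9 -> lands@12:L; in-air after throw: [b2@5:R b1@12:L]
Beat 4 (L): throw ball3 h=5 -> lands@9:R; in-air after throw: [b2@5:R b3@9:R b1@12:L]
Beat 5 (R): throw ball2 h=1 -> lands@6:L; in-air after throw: [b2@6:L b3@9:R b1@12:L]
Beat 6 (L): throw ball2 h=2 -> lands@8:L; in-air after throw: [b2@8:L b3@9:R b1@12:L]
Beat 7 (R): throw ball4 h=3 -> lands@10:L; in-air after throw: [b2@8:L b3@9:R b4@10:L b1@12:L]
Beat 8 (L): throw ball2 h=9 -> lands@17:R; in-air after throw: [b3@9:R b4@10:L b1@12:L b2@17:R]
Beat 9 (R): throw ball3 h=5 -> lands@14:L; in-air after throw: [b4@10:L b1@12:L b3@14:L b2@17:R]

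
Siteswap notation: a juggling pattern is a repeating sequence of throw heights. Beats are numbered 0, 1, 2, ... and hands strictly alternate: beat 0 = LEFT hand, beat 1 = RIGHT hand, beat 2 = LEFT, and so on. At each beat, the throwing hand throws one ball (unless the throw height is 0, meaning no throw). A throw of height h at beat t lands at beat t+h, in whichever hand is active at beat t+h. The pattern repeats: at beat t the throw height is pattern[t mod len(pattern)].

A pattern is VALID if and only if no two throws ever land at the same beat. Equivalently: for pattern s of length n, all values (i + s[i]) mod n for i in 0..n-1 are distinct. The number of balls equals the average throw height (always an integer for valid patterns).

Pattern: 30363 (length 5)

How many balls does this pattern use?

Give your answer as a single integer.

Answer: 3

Derivation:
Pattern = [3, 0, 3, 6, 3], length n = 5
  position 0: throw height = 3, running sum = 3
  position 1: throw height = 0, running sum = 3
  position 2: throw height = 3, running sum = 6
  position 3: throw height = 6, running sum = 12
  position 4: throw height = 3, running sum = 15
Total sum = 15; balls = sum / n = 15 / 5 = 3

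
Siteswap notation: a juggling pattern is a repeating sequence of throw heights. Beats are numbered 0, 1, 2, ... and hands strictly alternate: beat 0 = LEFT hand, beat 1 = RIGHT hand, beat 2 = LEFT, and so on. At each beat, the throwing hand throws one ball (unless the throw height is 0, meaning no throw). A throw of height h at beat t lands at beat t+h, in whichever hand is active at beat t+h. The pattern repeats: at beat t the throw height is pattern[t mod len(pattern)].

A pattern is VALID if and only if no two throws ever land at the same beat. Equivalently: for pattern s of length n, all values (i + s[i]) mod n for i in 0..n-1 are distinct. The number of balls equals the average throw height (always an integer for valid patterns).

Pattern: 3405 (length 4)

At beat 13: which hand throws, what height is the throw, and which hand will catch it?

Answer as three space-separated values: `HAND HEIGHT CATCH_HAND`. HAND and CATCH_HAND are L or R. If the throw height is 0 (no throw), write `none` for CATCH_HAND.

Answer: R 4 R

Derivation:
Beat 13: 13 mod 2 = 1, so hand = R
Throw height = pattern[13 mod 4] = pattern[1] = 4
Lands at beat 13+4=17, 17 mod 2 = 1, so catch hand = R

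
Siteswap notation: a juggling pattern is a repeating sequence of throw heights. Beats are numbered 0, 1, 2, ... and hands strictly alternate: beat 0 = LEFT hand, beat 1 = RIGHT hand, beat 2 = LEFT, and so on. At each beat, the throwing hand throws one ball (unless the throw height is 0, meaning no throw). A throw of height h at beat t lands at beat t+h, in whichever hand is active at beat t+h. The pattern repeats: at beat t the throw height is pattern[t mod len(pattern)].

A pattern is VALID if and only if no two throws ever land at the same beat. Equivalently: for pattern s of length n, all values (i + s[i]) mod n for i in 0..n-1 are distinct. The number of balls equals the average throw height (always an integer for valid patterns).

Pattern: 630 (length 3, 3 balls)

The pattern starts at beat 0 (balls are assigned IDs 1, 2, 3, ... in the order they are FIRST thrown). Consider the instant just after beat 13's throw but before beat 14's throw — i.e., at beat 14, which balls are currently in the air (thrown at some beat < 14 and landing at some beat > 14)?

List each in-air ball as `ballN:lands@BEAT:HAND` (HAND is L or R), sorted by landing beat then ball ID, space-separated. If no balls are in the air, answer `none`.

Beat 0 (L): throw ball1 h=6 -> lands@6:L; in-air after throw: [b1@6:L]
Beat 1 (R): throw ball2 h=3 -> lands@4:L; in-air after throw: [b2@4:L b1@6:L]
Beat 3 (R): throw ball3 h=6 -> lands@9:R; in-air after throw: [b2@4:L b1@6:L b3@9:R]
Beat 4 (L): throw ball2 h=3 -> lands@7:R; in-air after throw: [b1@6:L b2@7:R b3@9:R]
Beat 6 (L): throw ball1 h=6 -> lands@12:L; in-air after throw: [b2@7:R b3@9:R b1@12:L]
Beat 7 (R): throw ball2 h=3 -> lands@10:L; in-air after throw: [b3@9:R b2@10:L b1@12:L]
Beat 9 (R): throw ball3 h=6 -> lands@15:R; in-air after throw: [b2@10:L b1@12:L b3@15:R]
Beat 10 (L): throw ball2 h=3 -> lands@13:R; in-air after throw: [b1@12:L b2@13:R b3@15:R]
Beat 12 (L): throw ball1 h=6 -> lands@18:L; in-air after throw: [b2@13:R b3@15:R b1@18:L]
Beat 13 (R): throw ball2 h=3 -> lands@16:L; in-air after throw: [b3@15:R b2@16:L b1@18:L]

Answer: ball3:lands@15:R ball2:lands@16:L ball1:lands@18:L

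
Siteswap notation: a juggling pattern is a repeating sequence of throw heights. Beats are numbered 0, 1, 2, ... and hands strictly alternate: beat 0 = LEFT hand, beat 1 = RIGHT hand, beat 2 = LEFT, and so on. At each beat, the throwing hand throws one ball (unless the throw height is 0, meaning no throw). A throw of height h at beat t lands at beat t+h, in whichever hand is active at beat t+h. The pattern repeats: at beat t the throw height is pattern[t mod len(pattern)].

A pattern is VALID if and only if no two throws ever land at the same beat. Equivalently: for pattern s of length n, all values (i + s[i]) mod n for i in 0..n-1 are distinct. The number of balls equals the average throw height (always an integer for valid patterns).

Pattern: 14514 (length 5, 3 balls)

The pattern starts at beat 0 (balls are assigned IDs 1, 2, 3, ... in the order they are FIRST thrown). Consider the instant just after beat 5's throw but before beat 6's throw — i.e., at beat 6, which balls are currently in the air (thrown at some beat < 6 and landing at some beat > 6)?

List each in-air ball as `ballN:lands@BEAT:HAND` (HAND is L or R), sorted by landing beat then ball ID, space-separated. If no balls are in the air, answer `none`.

Beat 0 (L): throw ball1 h=1 -> lands@1:R; in-air after throw: [b1@1:R]
Beat 1 (R): throw ball1 h=4 -> lands@5:R; in-air after throw: [b1@5:R]
Beat 2 (L): throw ball2 h=5 -> lands@7:R; in-air after throw: [b1@5:R b2@7:R]
Beat 3 (R): throw ball3 h=1 -> lands@4:L; in-air after throw: [b3@4:L b1@5:R b2@7:R]
Beat 4 (L): throw ball3 h=4 -> lands@8:L; in-air after throw: [b1@5:R b2@7:R b3@8:L]
Beat 5 (R): throw ball1 h=1 -> lands@6:L; in-air after throw: [b1@6:L b2@7:R b3@8:L]
Beat 6 (L): throw ball1 h=4 -> lands@10:L; in-air after throw: [b2@7:R b3@8:L b1@10:L]

Answer: ball2:lands@7:R ball3:lands@8:L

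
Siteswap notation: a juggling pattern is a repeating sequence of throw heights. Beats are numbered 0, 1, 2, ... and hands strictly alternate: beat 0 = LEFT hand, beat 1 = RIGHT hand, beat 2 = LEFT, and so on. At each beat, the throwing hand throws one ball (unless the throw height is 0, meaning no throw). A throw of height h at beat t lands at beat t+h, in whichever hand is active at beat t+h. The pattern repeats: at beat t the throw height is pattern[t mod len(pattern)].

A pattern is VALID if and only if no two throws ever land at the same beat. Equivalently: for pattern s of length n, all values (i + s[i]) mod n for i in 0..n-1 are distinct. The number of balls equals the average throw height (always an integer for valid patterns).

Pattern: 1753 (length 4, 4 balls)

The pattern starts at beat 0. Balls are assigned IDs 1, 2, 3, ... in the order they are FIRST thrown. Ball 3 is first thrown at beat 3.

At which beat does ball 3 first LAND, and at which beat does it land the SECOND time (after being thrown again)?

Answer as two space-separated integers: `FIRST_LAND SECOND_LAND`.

Beat 0 (L): throw ball1 h=1 -> lands@1:R; in-air after throw: [b1@1:R]
Beat 1 (R): throw ball1 h=7 -> lands@8:L; in-air after throw: [b1@8:L]
Beat 2 (L): throw ball2 h=5 -> lands@7:R; in-air after throw: [b2@7:R b1@8:L]
Beat 3 (R): throw ball3 h=3 -> lands@6:L; in-air after throw: [b3@6:L b2@7:R b1@8:L]
Beat 4 (L): throw ball4 h=1 -> lands@5:R; in-air after throw: [b4@5:R b3@6:L b2@7:R b1@8:L]
Beat 5 (R): throw ball4 h=7 -> lands@12:L; in-air after throw: [b3@6:L b2@7:R b1@8:L b4@12:L]
Beat 6 (L): throw ball3 h=5 -> lands@11:R; in-air after throw: [b2@7:R b1@8:L b3@11:R b4@12:L]
Beat 7 (R): throw ball2 h=3 -> lands@10:L; in-air after throw: [b1@8:L b2@10:L b3@11:R b4@12:L]
Beat 8 (L): throw ball1 h=1 -> lands@9:R; in-air after throw: [b1@9:R b2@10:L b3@11:R b4@12:L]
Beat 9 (R): throw ball1 h=7 -> lands@16:L; in-air after throw: [b2@10:L b3@11:R b4@12:L b1@16:L]
Beat 10 (L): throw ball2 h=5 -> lands@15:R; in-air after throw: [b3@11:R b4@12:L b2@15:R b1@16:L]
Beat 11 (R): throw ball3 h=3 -> lands@14:L; in-air after throw: [b4@12:L b3@14:L b2@15:R b1@16:L]
Ball 3: thrown@3 h=3 -> first land @6; rethrown@6 h=5 -> second land @11

Answer: 6 11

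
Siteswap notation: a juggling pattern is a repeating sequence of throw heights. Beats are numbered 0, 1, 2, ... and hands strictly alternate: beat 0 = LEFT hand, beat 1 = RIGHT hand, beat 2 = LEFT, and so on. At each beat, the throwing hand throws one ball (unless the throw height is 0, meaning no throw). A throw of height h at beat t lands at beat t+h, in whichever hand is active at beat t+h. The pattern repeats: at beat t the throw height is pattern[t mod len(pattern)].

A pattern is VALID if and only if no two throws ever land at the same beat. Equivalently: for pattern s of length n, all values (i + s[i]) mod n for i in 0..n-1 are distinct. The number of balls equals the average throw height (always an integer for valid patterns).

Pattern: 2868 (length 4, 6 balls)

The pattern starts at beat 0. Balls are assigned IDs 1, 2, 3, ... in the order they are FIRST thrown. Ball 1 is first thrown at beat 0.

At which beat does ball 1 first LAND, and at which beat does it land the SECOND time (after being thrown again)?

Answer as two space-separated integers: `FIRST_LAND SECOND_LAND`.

Beat 0 (L): throw ball1 h=2 -> lands@2:L; in-air after throw: [b1@2:L]
Beat 1 (R): throw ball2 h=8 -> lands@9:R; in-air after throw: [b1@2:L b2@9:R]
Beat 2 (L): throw ball1 h=6 -> lands@8:L; in-air after throw: [b1@8:L b2@9:R]
Beat 3 (R): throw ball3 h=8 -> lands@11:R; in-air after throw: [b1@8:L b2@9:R b3@11:R]
Beat 4 (L): throw ball4 h=2 -> lands@6:L; in-air after throw: [b4@6:L b1@8:L b2@9:R b3@11:R]
Beat 5 (R): throw ball5 h=8 -> lands@13:R; in-air after throw: [b4@6:L b1@8:L b2@9:R b3@11:R b5@13:R]
Beat 6 (L): throw ball4 h=6 -> lands@12:L; in-air after throw: [b1@8:L b2@9:R b3@11:R b4@12:L b5@13:R]
Beat 7 (R): throw ball6 h=8 -> lands@15:R; in-air after throw: [b1@8:L b2@9:R b3@11:R b4@12:L b5@13:R b6@15:R]
Beat 8 (L): throw ball1 h=2 -> lands@10:L; in-air after throw: [b2@9:R b1@10:L b3@11:R b4@12:L b5@13:R b6@15:R]
Ball 1: thrown@0 h=2 -> first land @2; rethrown@2 h=6 -> second land @8

Answer: 2 8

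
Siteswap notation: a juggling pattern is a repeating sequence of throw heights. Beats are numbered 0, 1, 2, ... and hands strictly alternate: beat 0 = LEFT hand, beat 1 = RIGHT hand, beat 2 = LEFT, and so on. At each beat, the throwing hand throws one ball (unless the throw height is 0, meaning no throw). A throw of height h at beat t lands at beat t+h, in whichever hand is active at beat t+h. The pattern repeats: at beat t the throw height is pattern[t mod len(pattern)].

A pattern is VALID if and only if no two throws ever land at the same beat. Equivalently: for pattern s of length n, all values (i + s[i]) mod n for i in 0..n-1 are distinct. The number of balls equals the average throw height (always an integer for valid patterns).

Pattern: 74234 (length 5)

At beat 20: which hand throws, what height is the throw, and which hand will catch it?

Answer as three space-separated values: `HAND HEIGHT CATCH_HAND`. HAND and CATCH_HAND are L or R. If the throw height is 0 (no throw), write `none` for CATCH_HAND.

Beat 20: 20 mod 2 = 0, so hand = L
Throw height = pattern[20 mod 5] = pattern[0] = 7
Lands at beat 20+7=27, 27 mod 2 = 1, so catch hand = R

Answer: L 7 R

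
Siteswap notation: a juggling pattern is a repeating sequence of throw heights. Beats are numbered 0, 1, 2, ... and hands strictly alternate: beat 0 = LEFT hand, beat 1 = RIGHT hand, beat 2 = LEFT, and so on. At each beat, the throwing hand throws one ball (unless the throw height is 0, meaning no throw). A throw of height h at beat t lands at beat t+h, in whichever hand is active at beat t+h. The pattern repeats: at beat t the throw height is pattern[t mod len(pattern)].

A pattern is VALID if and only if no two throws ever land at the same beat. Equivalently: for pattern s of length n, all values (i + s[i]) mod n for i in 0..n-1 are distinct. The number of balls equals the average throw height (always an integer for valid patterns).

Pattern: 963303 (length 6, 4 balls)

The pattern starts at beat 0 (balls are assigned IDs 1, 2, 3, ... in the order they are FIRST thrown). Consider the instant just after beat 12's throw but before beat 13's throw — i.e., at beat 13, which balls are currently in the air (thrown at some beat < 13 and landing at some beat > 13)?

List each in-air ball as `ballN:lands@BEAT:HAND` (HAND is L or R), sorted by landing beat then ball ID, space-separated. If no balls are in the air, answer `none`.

Answer: ball3:lands@14:L ball4:lands@15:R ball1:lands@21:R

Derivation:
Beat 0 (L): throw ball1 h=9 -> lands@9:R; in-air after throw: [b1@9:R]
Beat 1 (R): throw ball2 h=6 -> lands@7:R; in-air after throw: [b2@7:R b1@9:R]
Beat 2 (L): throw ball3 h=3 -> lands@5:R; in-air after throw: [b3@5:R b2@7:R b1@9:R]
Beat 3 (R): throw ball4 h=3 -> lands@6:L; in-air after throw: [b3@5:R b4@6:L b2@7:R b1@9:R]
Beat 5 (R): throw ball3 h=3 -> lands@8:L; in-air after throw: [b4@6:L b2@7:R b3@8:L b1@9:R]
Beat 6 (L): throw ball4 h=9 -> lands@15:R; in-air after throw: [b2@7:R b3@8:L b1@9:R b4@15:R]
Beat 7 (R): throw ball2 h=6 -> lands@13:R; in-air after throw: [b3@8:L b1@9:R b2@13:R b4@15:R]
Beat 8 (L): throw ball3 h=3 -> lands@11:R; in-air after throw: [b1@9:R b3@11:R b2@13:R b4@15:R]
Beat 9 (R): throw ball1 h=3 -> lands@12:L; in-air after throw: [b3@11:R b1@12:L b2@13:R b4@15:R]
Beat 11 (R): throw ball3 h=3 -> lands@14:L; in-air after throw: [b1@12:L b2@13:R b3@14:L b4@15:R]
Beat 12 (L): throw ball1 h=9 -> lands@21:R; in-air after throw: [b2@13:R b3@14:L b4@15:R b1@21:R]
Beat 13 (R): throw ball2 h=6 -> lands@19:R; in-air after throw: [b3@14:L b4@15:R b2@19:R b1@21:R]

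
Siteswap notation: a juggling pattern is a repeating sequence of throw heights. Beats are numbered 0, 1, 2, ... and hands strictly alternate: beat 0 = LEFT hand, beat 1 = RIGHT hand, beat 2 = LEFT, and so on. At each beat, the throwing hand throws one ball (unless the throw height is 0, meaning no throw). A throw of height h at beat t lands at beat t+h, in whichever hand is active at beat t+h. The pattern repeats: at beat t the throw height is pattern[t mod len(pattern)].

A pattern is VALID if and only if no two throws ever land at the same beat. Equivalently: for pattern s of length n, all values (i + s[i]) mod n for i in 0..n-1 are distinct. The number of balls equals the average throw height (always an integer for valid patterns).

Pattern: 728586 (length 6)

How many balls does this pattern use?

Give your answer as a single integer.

Answer: 6

Derivation:
Pattern = [7, 2, 8, 5, 8, 6], length n = 6
  position 0: throw height = 7, running sum = 7
  position 1: throw height = 2, running sum = 9
  position 2: throw height = 8, running sum = 17
  position 3: throw height = 5, running sum = 22
  position 4: throw height = 8, running sum = 30
  position 5: throw height = 6, running sum = 36
Total sum = 36; balls = sum / n = 36 / 6 = 6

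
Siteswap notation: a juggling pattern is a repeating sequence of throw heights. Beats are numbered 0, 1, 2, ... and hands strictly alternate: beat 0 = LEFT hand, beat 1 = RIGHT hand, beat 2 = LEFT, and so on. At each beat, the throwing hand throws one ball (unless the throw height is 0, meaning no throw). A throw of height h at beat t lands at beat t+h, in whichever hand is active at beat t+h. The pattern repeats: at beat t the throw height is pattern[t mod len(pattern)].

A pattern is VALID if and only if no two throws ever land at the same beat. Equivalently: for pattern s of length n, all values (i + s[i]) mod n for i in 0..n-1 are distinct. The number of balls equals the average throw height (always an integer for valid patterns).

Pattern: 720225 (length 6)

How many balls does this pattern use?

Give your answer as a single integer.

Pattern = [7, 2, 0, 2, 2, 5], length n = 6
  position 0: throw height = 7, running sum = 7
  position 1: throw height = 2, running sum = 9
  position 2: throw height = 0, running sum = 9
  position 3: throw height = 2, running sum = 11
  position 4: throw height = 2, running sum = 13
  position 5: throw height = 5, running sum = 18
Total sum = 18; balls = sum / n = 18 / 6 = 3

Answer: 3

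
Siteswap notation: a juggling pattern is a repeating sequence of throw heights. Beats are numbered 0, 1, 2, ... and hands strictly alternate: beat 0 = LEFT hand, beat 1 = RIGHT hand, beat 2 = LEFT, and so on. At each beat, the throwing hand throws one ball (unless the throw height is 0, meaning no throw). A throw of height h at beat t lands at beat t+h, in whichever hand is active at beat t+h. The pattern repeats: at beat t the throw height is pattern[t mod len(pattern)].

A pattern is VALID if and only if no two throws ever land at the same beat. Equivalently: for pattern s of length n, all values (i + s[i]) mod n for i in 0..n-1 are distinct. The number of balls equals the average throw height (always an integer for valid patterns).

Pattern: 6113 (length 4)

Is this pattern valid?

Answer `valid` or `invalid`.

i=0: (i + s[i]) mod n = (0 + 6) mod 4 = 2
i=1: (i + s[i]) mod n = (1 + 1) mod 4 = 2
i=2: (i + s[i]) mod n = (2 + 1) mod 4 = 3
i=3: (i + s[i]) mod n = (3 + 3) mod 4 = 2
Residues: [2, 2, 3, 2], distinct: False

Answer: invalid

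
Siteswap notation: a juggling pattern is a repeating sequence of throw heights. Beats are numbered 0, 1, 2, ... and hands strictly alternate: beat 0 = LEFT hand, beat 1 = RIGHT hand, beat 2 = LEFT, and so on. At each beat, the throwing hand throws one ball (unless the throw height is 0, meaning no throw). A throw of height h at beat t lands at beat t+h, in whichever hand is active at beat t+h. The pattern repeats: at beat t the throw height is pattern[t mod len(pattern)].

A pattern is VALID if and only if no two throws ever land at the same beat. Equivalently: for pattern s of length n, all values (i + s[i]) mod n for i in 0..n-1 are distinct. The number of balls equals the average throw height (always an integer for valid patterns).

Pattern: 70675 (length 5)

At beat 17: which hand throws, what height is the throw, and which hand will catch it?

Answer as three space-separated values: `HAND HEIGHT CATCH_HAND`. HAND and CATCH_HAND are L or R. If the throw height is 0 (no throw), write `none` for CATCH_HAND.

Beat 17: 17 mod 2 = 1, so hand = R
Throw height = pattern[17 mod 5] = pattern[2] = 6
Lands at beat 17+6=23, 23 mod 2 = 1, so catch hand = R

Answer: R 6 R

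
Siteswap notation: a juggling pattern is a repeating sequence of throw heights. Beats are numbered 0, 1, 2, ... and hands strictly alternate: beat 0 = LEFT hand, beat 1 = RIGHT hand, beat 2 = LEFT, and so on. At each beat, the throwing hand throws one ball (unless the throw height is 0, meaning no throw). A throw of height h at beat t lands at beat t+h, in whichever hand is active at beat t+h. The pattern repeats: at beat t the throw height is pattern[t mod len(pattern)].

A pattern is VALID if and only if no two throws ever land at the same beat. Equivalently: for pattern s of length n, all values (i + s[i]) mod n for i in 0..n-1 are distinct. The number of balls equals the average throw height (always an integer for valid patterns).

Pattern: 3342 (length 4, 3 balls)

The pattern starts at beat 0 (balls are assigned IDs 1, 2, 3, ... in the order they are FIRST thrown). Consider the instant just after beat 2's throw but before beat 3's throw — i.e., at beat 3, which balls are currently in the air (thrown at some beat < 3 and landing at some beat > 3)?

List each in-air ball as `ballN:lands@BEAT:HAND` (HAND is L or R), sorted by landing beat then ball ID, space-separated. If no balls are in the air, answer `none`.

Beat 0 (L): throw ball1 h=3 -> lands@3:R; in-air after throw: [b1@3:R]
Beat 1 (R): throw ball2 h=3 -> lands@4:L; in-air after throw: [b1@3:R b2@4:L]
Beat 2 (L): throw ball3 h=4 -> lands@6:L; in-air after throw: [b1@3:R b2@4:L b3@6:L]
Beat 3 (R): throw ball1 h=2 -> lands@5:R; in-air after throw: [b2@4:L b1@5:R b3@6:L]

Answer: ball2:lands@4:L ball3:lands@6:L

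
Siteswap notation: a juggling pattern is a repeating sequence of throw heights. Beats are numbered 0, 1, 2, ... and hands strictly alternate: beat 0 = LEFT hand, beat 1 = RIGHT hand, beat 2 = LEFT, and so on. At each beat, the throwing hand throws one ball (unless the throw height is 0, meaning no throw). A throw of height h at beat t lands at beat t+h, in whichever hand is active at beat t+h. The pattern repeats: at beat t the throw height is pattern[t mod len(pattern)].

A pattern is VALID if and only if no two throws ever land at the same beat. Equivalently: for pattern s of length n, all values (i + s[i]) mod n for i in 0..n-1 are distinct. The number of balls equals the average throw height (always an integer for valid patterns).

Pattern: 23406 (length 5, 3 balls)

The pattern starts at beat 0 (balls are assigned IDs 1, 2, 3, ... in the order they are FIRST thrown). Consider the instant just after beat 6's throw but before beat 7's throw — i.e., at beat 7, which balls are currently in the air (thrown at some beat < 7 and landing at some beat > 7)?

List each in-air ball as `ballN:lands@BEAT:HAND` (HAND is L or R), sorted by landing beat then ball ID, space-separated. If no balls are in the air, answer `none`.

Answer: ball1:lands@9:R ball2:lands@10:L

Derivation:
Beat 0 (L): throw ball1 h=2 -> lands@2:L; in-air after throw: [b1@2:L]
Beat 1 (R): throw ball2 h=3 -> lands@4:L; in-air after throw: [b1@2:L b2@4:L]
Beat 2 (L): throw ball1 h=4 -> lands@6:L; in-air after throw: [b2@4:L b1@6:L]
Beat 4 (L): throw ball2 h=6 -> lands@10:L; in-air after throw: [b1@6:L b2@10:L]
Beat 5 (R): throw ball3 h=2 -> lands@7:R; in-air after throw: [b1@6:L b3@7:R b2@10:L]
Beat 6 (L): throw ball1 h=3 -> lands@9:R; in-air after throw: [b3@7:R b1@9:R b2@10:L]
Beat 7 (R): throw ball3 h=4 -> lands@11:R; in-air after throw: [b1@9:R b2@10:L b3@11:R]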